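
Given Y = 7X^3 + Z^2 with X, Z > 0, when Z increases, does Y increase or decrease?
Y increases

Taking the partial derivative:
∂Y/∂Z = 2Z

∂Y/∂Z = 2Z > 0 (assuming positive values)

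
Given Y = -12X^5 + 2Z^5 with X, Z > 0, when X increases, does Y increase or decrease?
Y decreases

Taking the partial derivative:
∂Y/∂X = -60X^4

∂Y/∂X = -60X^4 < 0 (assuming positive values)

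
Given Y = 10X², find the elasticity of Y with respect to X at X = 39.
Elasticity = 2

Elasticity = (dY/dX) · (X/Y)

dY/dX = 20·X
At X = 39: dY/dX = 780, Y = 15210

Elasticity = 780 · (39 / 15210) = 2

Interpretation: for a small percentage change in X, the percentage change in Y is approximately 2.00 times as large.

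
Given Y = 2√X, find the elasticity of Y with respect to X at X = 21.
Elasticity = 1/2

Elasticity = (dY/dX) · (X/Y)

dY/dX = 1/√X
At X = 21: dY/dX = √21/21, Y = 2·√21

Elasticity = (√21/21) · (21 / (2·√21)) = 1/2

Interpretation: for a small percentage change in X, the percentage change in Y is approximately 0.50 times as large.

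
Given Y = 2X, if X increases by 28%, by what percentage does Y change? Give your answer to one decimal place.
28.0%

For Y = 2X:
If X → X(1 + 0.28)
Then Y → Y · (1 + 0.28)^1
     = Y · 1.2800

Percentage change = ((1 + 0.28)^1 − 1) × 100% = 28.0%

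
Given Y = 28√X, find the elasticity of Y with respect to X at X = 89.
Elasticity = 1/2

Elasticity = (dY/dX) · (X/Y)

dY/dX = 14/√X
At X = 89: dY/dX = 14·√89/89, Y = 28·√89

Elasticity = (14·√89/89) · (89 / (28·√89)) = 1/2

Interpretation: for a small percentage change in X, the percentage change in Y is approximately 0.50 times as large.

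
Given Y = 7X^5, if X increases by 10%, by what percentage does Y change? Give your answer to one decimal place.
61.1%

For Y = 7X^5:
If X → X(1 + 0.1)
Then Y → Y · (1 + 0.1)^5
     ≈ Y · 1.6105

Percentage change = ((1 + 0.1)^5 − 1) × 100% ≈ 61.1%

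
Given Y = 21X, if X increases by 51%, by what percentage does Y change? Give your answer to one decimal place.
51.0%

For Y = 21X:
If X → X(1 + 0.51)
Then Y → Y · (1 + 0.51)^1
     = Y · 1.5100

Percentage change = ((1 + 0.51)^1 − 1) × 100% = 51.0%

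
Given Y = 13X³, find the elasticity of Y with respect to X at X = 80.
Elasticity = 3

Elasticity = (dY/dX) · (X/Y)

dY/dX = 39·X²
At X = 80: dY/dX = 249600, Y = 6656000

Elasticity = 249600 · (80 / 6656000) = 3

Interpretation: for a small percentage change in X, the percentage change in Y is approximately 3.00 times as large.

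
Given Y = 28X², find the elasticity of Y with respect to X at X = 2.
Elasticity = 2

Elasticity = (dY/dX) · (X/Y)

dY/dX = 56·X
At X = 2: dY/dX = 112, Y = 112

Elasticity = 112 · (2 / 112) = 2

Interpretation: for a small percentage change in X, the percentage change in Y is approximately 2.00 times as large.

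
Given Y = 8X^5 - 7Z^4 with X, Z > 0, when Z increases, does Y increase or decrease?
Y decreases

Taking the partial derivative:
∂Y/∂Z = -28Z^3

∂Y/∂Z = -28Z^3 < 0 (assuming positive values)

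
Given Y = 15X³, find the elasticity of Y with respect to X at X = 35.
Elasticity = 3

Elasticity = (dY/dX) · (X/Y)

dY/dX = 45·X²
At X = 35: dY/dX = 55125, Y = 643125

Elasticity = 55125 · (35 / 643125) = 3

Interpretation: for a small percentage change in X, the percentage change in Y is approximately 3.00 times as large.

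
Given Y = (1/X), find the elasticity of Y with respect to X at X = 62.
Elasticity = -1

Elasticity = (dY/dX) · (X/Y)

dY/dX = -1/X²
At X = 62: dY/dX = -1/3844, Y = 1/62

Elasticity = (-1/3844) · (62 / (1/62)) = -1

Interpretation: for a small percentage change in X, the percentage change in Y is approximately -1.00 times as large.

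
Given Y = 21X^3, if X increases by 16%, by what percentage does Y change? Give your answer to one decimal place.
56.1%

For Y = 21X^3:
If X → X(1 + 0.16)
Then Y → Y · (1 + 0.16)^3
     ≈ Y · 1.5609

Percentage change = ((1 + 0.16)^3 − 1) × 100% ≈ 56.1%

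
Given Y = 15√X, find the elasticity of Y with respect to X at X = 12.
Elasticity = 1/2

Elasticity = (dY/dX) · (X/Y)

dY/dX = 15/(2·√X)
At X = 12: dY/dX = 5·√3/4, Y = 30·√3

Elasticity = (5·√3/4) · (12 / (30·√3)) = 1/2

Interpretation: for a small percentage change in X, the percentage change in Y is approximately 0.50 times as large.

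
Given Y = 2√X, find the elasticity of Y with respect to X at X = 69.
Elasticity = 1/2

Elasticity = (dY/dX) · (X/Y)

dY/dX = 1/√X
At X = 69: dY/dX = √69/69, Y = 2·√69

Elasticity = (√69/69) · (69 / (2·√69)) = 1/2

Interpretation: for a small percentage change in X, the percentage change in Y is approximately 0.50 times as large.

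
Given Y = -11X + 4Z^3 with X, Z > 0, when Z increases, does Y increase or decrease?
Y increases

Taking the partial derivative:
∂Y/∂Z = 12Z^2

∂Y/∂Z = 12Z^2 > 0 (assuming positive values)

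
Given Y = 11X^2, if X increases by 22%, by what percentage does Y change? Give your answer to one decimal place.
48.8%

For Y = 11X^2:
If X → X(1 + 0.22)
Then Y → Y · (1 + 0.22)^2
     = Y · 1.4884

Percentage change = ((1 + 0.22)^2 − 1) × 100% ≈ 48.8%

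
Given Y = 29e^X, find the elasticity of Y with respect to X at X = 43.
Elasticity = 43

Elasticity = (dY/dX) · (X/Y)

dY/dX = 29·e^X
At X = 43: dY/dX = 29·e^43, Y = 29·e^43

Elasticity = (29·e^43) · (43 / (29·e^43)) = 43

Interpretation: for a small percentage change in X, the percentage change in Y is approximately 43.00 times as large.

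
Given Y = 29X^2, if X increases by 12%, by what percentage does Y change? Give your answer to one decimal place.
25.4%

For Y = 29X^2:
If X → X(1 + 0.12)
Then Y → Y · (1 + 0.12)^2
     = Y · 1.2544

Percentage change = ((1 + 0.12)^2 − 1) × 100% ≈ 25.4%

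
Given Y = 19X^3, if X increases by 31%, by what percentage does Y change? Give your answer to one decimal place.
124.8%

For Y = 19X^3:
If X → X(1 + 0.31)
Then Y → Y · (1 + 0.31)^3
     ≈ Y · 2.2481

Percentage change = ((1 + 0.31)^3 − 1) × 100% ≈ 124.8%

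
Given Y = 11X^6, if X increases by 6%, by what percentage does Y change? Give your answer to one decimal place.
41.9%

For Y = 11X^6:
If X → X(1 + 0.06)
Then Y → Y · (1 + 0.06)^6
     ≈ Y · 1.4185

Percentage change = ((1 + 0.06)^6 − 1) × 100% ≈ 41.9%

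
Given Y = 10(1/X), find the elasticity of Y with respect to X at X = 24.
Elasticity = -1

Elasticity = (dY/dX) · (X/Y)

dY/dX = -10/X²
At X = 24: dY/dX = -5/288, Y = 5/12

Elasticity = (-5/288) · (24 / (5/12)) = -1

Interpretation: for a small percentage change in X, the percentage change in Y is approximately -1.00 times as large.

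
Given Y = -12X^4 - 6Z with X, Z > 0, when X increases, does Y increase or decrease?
Y decreases

Taking the partial derivative:
∂Y/∂X = -48X^3

∂Y/∂X = -48X^3 < 0 (assuming positive values)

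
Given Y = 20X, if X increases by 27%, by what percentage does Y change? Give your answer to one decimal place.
27.0%

For Y = 20X:
If X → X(1 + 0.27)
Then Y → Y · (1 + 0.27)^1
     = Y · 1.2700

Percentage change = ((1 + 0.27)^1 − 1) × 100% = 27.0%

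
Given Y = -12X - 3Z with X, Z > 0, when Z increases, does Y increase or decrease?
Y decreases

Taking the partial derivative:
∂Y/∂Z = -3

∂Y/∂Z = -3 < 0 (assuming positive values)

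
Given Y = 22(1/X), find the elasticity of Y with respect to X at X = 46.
Elasticity = -1

Elasticity = (dY/dX) · (X/Y)

dY/dX = -22/X²
At X = 46: dY/dX = -11/1058, Y = 11/23

Elasticity = (-11/1058) · (46 / (11/23)) = -1

Interpretation: for a small percentage change in X, the percentage change in Y is approximately -1.00 times as large.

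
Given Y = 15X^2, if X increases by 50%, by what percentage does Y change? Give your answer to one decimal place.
125.0%

For Y = 15X^2:
If X → X(1 + 0.5)
Then Y → Y · (1 + 0.5)^2
     = Y · 2.2500

Percentage change = ((1 + 0.5)^2 − 1) × 100% = 125.0%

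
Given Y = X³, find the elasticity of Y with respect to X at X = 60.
Elasticity = 3

Elasticity = (dY/dX) · (X/Y)

dY/dX = 3·X²
At X = 60: dY/dX = 10800, Y = 216000

Elasticity = 10800 · (60 / 216000) = 3

Interpretation: for a small percentage change in X, the percentage change in Y is approximately 3.00 times as large.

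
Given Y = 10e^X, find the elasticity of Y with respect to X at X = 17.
Elasticity = 17

Elasticity = (dY/dX) · (X/Y)

dY/dX = 10·e^X
At X = 17: dY/dX = 10·e^17, Y = 10·e^17

Elasticity = (10·e^17) · (17 / (10·e^17)) = 17

Interpretation: for a small percentage change in X, the percentage change in Y is approximately 17.00 times as large.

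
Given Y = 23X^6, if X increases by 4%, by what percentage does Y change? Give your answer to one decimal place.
26.5%

For Y = 23X^6:
If X → X(1 + 0.04)
Then Y → Y · (1 + 0.04)^6
     ≈ Y · 1.2653

Percentage change = ((1 + 0.04)^6 − 1) × 100% ≈ 26.5%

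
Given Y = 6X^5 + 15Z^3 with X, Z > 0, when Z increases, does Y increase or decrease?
Y increases

Taking the partial derivative:
∂Y/∂Z = 45Z^2

∂Y/∂Z = 45Z^2 > 0 (assuming positive values)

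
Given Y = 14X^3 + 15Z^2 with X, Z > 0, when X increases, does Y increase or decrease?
Y increases

Taking the partial derivative:
∂Y/∂X = 42X^2

∂Y/∂X = 42X^2 > 0 (assuming positive values)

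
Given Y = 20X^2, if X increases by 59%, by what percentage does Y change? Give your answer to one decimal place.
152.8%

For Y = 20X^2:
If X → X(1 + 0.59)
Then Y → Y · (1 + 0.59)^2
     = Y · 2.5281

Percentage change = ((1 + 0.59)^2 − 1) × 100% ≈ 152.8%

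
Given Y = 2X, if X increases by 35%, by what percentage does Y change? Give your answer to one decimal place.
35.0%

For Y = 2X:
If X → X(1 + 0.35)
Then Y → Y · (1 + 0.35)^1
     = Y · 1.3500

Percentage change = ((1 + 0.35)^1 − 1) × 100% = 35.0%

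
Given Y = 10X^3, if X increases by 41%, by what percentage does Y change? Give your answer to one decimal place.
180.3%

For Y = 10X^3:
If X → X(1 + 0.41)
Then Y → Y · (1 + 0.41)^3
     ≈ Y · 2.8032

Percentage change = ((1 + 0.41)^3 − 1) × 100% ≈ 180.3%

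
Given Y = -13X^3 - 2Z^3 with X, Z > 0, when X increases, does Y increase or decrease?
Y decreases

Taking the partial derivative:
∂Y/∂X = -39X^2

∂Y/∂X = -39X^2 < 0 (assuming positive values)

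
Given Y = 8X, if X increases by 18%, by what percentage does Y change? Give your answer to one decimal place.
18.0%

For Y = 8X:
If X → X(1 + 0.18)
Then Y → Y · (1 + 0.18)^1
     = Y · 1.1800

Percentage change = ((1 + 0.18)^1 − 1) × 100% = 18.0%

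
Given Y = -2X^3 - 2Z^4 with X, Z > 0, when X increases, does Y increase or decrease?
Y decreases

Taking the partial derivative:
∂Y/∂X = -6X^2

∂Y/∂X = -6X^2 < 0 (assuming positive values)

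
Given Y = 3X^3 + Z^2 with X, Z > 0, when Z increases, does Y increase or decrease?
Y increases

Taking the partial derivative:
∂Y/∂Z = 2Z

∂Y/∂Z = 2Z > 0 (assuming positive values)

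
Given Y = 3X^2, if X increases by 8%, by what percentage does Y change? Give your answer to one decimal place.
16.6%

For Y = 3X^2:
If X → X(1 + 0.08)
Then Y → Y · (1 + 0.08)^2
     = Y · 1.1664

Percentage change = ((1 + 0.08)^2 − 1) × 100% ≈ 16.6%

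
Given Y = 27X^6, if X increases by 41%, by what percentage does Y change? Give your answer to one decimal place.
685.8%

For Y = 27X^6:
If X → X(1 + 0.41)
Then Y → Y · (1 + 0.41)^6
     ≈ Y · 7.8580

Percentage change = ((1 + 0.41)^6 − 1) × 100% ≈ 685.8%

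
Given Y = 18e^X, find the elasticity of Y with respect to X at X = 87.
Elasticity = 87

Elasticity = (dY/dX) · (X/Y)

dY/dX = 18·e^X
At X = 87: dY/dX = 18·e^87, Y = 18·e^87

Elasticity = (18·e^87) · (87 / (18·e^87)) = 87

Interpretation: for a small percentage change in X, the percentage change in Y is approximately 87.00 times as large.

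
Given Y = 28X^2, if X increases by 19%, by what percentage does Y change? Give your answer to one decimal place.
41.6%

For Y = 28X^2:
If X → X(1 + 0.19)
Then Y → Y · (1 + 0.19)^2
     = Y · 1.4161

Percentage change = ((1 + 0.19)^2 − 1) × 100% ≈ 41.6%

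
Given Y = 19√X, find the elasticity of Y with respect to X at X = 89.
Elasticity = 1/2

Elasticity = (dY/dX) · (X/Y)

dY/dX = 19/(2·√X)
At X = 89: dY/dX = 19·√89/178, Y = 19·√89

Elasticity = (19·√89/178) · (89 / (19·√89)) = 1/2

Interpretation: for a small percentage change in X, the percentage change in Y is approximately 0.50 times as large.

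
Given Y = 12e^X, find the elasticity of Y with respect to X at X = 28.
Elasticity = 28

Elasticity = (dY/dX) · (X/Y)

dY/dX = 12·e^X
At X = 28: dY/dX = 12·e^28, Y = 12·e^28

Elasticity = (12·e^28) · (28 / (12·e^28)) = 28

Interpretation: for a small percentage change in X, the percentage change in Y is approximately 28.00 times as large.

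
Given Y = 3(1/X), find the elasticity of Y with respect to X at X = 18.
Elasticity = -1

Elasticity = (dY/dX) · (X/Y)

dY/dX = -3/X²
At X = 18: dY/dX = -1/108, Y = 1/6

Elasticity = (-1/108) · (18 / (1/6)) = -1

Interpretation: for a small percentage change in X, the percentage change in Y is approximately -1.00 times as large.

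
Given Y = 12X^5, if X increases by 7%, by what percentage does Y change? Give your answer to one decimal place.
40.3%

For Y = 12X^5:
If X → X(1 + 0.07)
Then Y → Y · (1 + 0.07)^5
     ≈ Y · 1.4026

Percentage change = ((1 + 0.07)^5 − 1) × 100% ≈ 40.3%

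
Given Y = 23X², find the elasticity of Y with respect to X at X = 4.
Elasticity = 2

Elasticity = (dY/dX) · (X/Y)

dY/dX = 46·X
At X = 4: dY/dX = 184, Y = 368

Elasticity = 184 · (4 / 368) = 2

Interpretation: for a small percentage change in X, the percentage change in Y is approximately 2.00 times as large.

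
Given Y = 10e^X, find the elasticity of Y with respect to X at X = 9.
Elasticity = 9

Elasticity = (dY/dX) · (X/Y)

dY/dX = 10·e^X
At X = 9: dY/dX = 10·e^9, Y = 10·e^9

Elasticity = (10·e^9) · (9 / (10·e^9)) = 9

Interpretation: for a small percentage change in X, the percentage change in Y is approximately 9.00 times as large.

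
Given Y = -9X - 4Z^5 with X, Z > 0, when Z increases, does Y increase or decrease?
Y decreases

Taking the partial derivative:
∂Y/∂Z = -20Z^4

∂Y/∂Z = -20Z^4 < 0 (assuming positive values)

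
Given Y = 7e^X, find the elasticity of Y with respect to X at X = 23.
Elasticity = 23

Elasticity = (dY/dX) · (X/Y)

dY/dX = 7·e^X
At X = 23: dY/dX = 7·e^23, Y = 7·e^23

Elasticity = (7·e^23) · (23 / (7·e^23)) = 23

Interpretation: for a small percentage change in X, the percentage change in Y is approximately 23.00 times as large.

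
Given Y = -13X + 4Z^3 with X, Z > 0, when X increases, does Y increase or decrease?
Y decreases

Taking the partial derivative:
∂Y/∂X = -13

∂Y/∂X = -13 < 0 (assuming positive values)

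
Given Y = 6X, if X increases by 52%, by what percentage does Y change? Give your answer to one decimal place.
52.0%

For Y = 6X:
If X → X(1 + 0.52)
Then Y → Y · (1 + 0.52)^1
     = Y · 1.5200

Percentage change = ((1 + 0.52)^1 − 1) × 100% = 52.0%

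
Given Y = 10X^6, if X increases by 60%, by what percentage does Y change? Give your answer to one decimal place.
1577.7%

For Y = 10X^6:
If X → X(1 + 0.6)
Then Y → Y · (1 + 0.6)^6
     ≈ Y · 16.7772

Percentage change = ((1 + 0.6)^6 − 1) × 100% ≈ 1577.7%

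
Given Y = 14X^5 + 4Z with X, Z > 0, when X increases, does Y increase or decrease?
Y increases

Taking the partial derivative:
∂Y/∂X = 70X^4

∂Y/∂X = 70X^4 > 0 (assuming positive values)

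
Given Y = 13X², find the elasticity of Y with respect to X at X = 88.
Elasticity = 2

Elasticity = (dY/dX) · (X/Y)

dY/dX = 26·X
At X = 88: dY/dX = 2288, Y = 100672

Elasticity = 2288 · (88 / 100672) = 2

Interpretation: for a small percentage change in X, the percentage change in Y is approximately 2.00 times as large.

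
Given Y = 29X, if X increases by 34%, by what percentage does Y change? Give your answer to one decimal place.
34.0%

For Y = 29X:
If X → X(1 + 0.34)
Then Y → Y · (1 + 0.34)^1
     = Y · 1.3400

Percentage change = ((1 + 0.34)^1 − 1) × 100% = 34.0%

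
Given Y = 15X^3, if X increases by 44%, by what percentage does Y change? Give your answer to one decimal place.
198.6%

For Y = 15X^3:
If X → X(1 + 0.44)
Then Y → Y · (1 + 0.44)^3
     ≈ Y · 2.9860

Percentage change = ((1 + 0.44)^3 − 1) × 100% ≈ 198.6%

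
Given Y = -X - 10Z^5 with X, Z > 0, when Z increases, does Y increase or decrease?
Y decreases

Taking the partial derivative:
∂Y/∂Z = -50Z^4

∂Y/∂Z = -50Z^4 < 0 (assuming positive values)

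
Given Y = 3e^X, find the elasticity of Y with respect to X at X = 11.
Elasticity = 11

Elasticity = (dY/dX) · (X/Y)

dY/dX = 3·e^X
At X = 11: dY/dX = 3·e^11, Y = 3·e^11

Elasticity = (3·e^11) · (11 / (3·e^11)) = 11

Interpretation: for a small percentage change in X, the percentage change in Y is approximately 11.00 times as large.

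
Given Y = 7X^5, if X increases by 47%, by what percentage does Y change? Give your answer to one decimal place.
586.4%

For Y = 7X^5:
If X → X(1 + 0.47)
Then Y → Y · (1 + 0.47)^5
     ≈ Y · 6.8641

Percentage change = ((1 + 0.47)^5 − 1) × 100% ≈ 586.4%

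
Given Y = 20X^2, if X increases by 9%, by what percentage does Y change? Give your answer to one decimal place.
18.8%

For Y = 20X^2:
If X → X(1 + 0.09)
Then Y → Y · (1 + 0.09)^2
     = Y · 1.1881

Percentage change = ((1 + 0.09)^2 − 1) × 100% ≈ 18.8%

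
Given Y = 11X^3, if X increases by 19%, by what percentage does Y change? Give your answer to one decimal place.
68.5%

For Y = 11X^3:
If X → X(1 + 0.19)
Then Y → Y · (1 + 0.19)^3
     ≈ Y · 1.6852

Percentage change = ((1 + 0.19)^3 − 1) × 100% ≈ 68.5%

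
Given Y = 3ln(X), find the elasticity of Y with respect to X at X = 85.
Elasticity = 1/ln(85) ≈ 0.2251

Elasticity = (dY/dX) · (X/Y)

dY/dX = 3/X
At X = 85: dY/dX = 3/85, Y = 3·ln(85)

Elasticity = (3/85) · (85 / (3·ln(85))) = 1/ln(85) ≈ 0.2251

Interpretation: for a small percentage change in X, the percentage change in Y is approximately 0.23 times as large.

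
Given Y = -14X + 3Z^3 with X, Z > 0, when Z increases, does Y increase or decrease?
Y increases

Taking the partial derivative:
∂Y/∂Z = 9Z^2

∂Y/∂Z = 9Z^2 > 0 (assuming positive values)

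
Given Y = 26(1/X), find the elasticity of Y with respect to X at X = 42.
Elasticity = -1

Elasticity = (dY/dX) · (X/Y)

dY/dX = -26/X²
At X = 42: dY/dX = -13/882, Y = 13/21

Elasticity = (-13/882) · (42 / (13/21)) = -1

Interpretation: for a small percentage change in X, the percentage change in Y is approximately -1.00 times as large.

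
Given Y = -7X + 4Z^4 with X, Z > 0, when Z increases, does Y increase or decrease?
Y increases

Taking the partial derivative:
∂Y/∂Z = 16Z^3

∂Y/∂Z = 16Z^3 > 0 (assuming positive values)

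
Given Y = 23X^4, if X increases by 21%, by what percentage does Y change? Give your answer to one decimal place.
114.4%

For Y = 23X^4:
If X → X(1 + 0.21)
Then Y → Y · (1 + 0.21)^4
     ≈ Y · 2.1436

Percentage change = ((1 + 0.21)^4 − 1) × 100% ≈ 114.4%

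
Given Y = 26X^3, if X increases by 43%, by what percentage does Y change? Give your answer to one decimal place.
192.4%

For Y = 26X^3:
If X → X(1 + 0.43)
Then Y → Y · (1 + 0.43)^3
     ≈ Y · 2.9242

Percentage change = ((1 + 0.43)^3 − 1) × 100% ≈ 192.4%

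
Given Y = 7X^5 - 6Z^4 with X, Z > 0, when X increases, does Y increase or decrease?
Y increases

Taking the partial derivative:
∂Y/∂X = 35X^4

∂Y/∂X = 35X^4 > 0 (assuming positive values)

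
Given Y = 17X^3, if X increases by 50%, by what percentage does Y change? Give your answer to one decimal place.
237.5%

For Y = 17X^3:
If X → X(1 + 0.5)
Then Y → Y · (1 + 0.5)^3
     = Y · 3.3750

Percentage change = ((1 + 0.5)^3 − 1) × 100% = 237.5%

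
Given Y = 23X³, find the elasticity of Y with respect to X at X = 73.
Elasticity = 3

Elasticity = (dY/dX) · (X/Y)

dY/dX = 69·X²
At X = 73: dY/dX = 367701, Y = 8947391

Elasticity = 367701 · (73 / 8947391) = 3

Interpretation: for a small percentage change in X, the percentage change in Y is approximately 3.00 times as large.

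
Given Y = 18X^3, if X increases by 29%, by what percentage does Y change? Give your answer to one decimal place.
114.7%

For Y = 18X^3:
If X → X(1 + 0.29)
Then Y → Y · (1 + 0.29)^3
     ≈ Y · 2.1467

Percentage change = ((1 + 0.29)^3 − 1) × 100% ≈ 114.7%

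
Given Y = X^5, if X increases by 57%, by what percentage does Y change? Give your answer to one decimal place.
853.9%

For Y = X^5:
If X → X(1 + 0.57)
Then Y → Y · (1 + 0.57)^5
     ≈ Y · 9.5389

Percentage change = ((1 + 0.57)^5 − 1) × 100% ≈ 853.9%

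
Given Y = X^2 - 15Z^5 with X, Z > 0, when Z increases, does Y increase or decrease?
Y decreases

Taking the partial derivative:
∂Y/∂Z = -75Z^4

∂Y/∂Z = -75Z^4 < 0 (assuming positive values)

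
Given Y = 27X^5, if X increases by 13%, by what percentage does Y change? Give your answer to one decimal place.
84.2%

For Y = 27X^5:
If X → X(1 + 0.13)
Then Y → Y · (1 + 0.13)^5
     ≈ Y · 1.8424

Percentage change = ((1 + 0.13)^5 − 1) × 100% ≈ 84.2%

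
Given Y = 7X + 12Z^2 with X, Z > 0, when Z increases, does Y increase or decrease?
Y increases

Taking the partial derivative:
∂Y/∂Z = 24Z

∂Y/∂Z = 24Z > 0 (assuming positive values)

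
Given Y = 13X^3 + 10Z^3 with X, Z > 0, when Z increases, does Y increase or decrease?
Y increases

Taking the partial derivative:
∂Y/∂Z = 30Z^2

∂Y/∂Z = 30Z^2 > 0 (assuming positive values)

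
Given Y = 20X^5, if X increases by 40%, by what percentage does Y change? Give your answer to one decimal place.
437.8%

For Y = 20X^5:
If X → X(1 + 0.4)
Then Y → Y · (1 + 0.4)^5
     ≈ Y · 5.3782

Percentage change = ((1 + 0.4)^5 − 1) × 100% ≈ 437.8%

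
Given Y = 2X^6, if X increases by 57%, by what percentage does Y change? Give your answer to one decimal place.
1397.6%

For Y = 2X^6:
If X → X(1 + 0.57)
Then Y → Y · (1 + 0.57)^6
     ≈ Y · 14.9761

Percentage change = ((1 + 0.57)^6 − 1) × 100% ≈ 1397.6%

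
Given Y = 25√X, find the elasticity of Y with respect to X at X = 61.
Elasticity = 1/2

Elasticity = (dY/dX) · (X/Y)

dY/dX = 25/(2·√X)
At X = 61: dY/dX = 25·√61/122, Y = 25·√61

Elasticity = (25·√61/122) · (61 / (25·√61)) = 1/2

Interpretation: for a small percentage change in X, the percentage change in Y is approximately 0.50 times as large.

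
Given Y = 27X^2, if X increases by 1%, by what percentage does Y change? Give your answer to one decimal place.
2.0%

For Y = 27X^2:
If X → X(1 + 0.01)
Then Y → Y · (1 + 0.01)^2
     = Y · 1.0201

Percentage change = ((1 + 0.01)^2 − 1) × 100% ≈ 2.0%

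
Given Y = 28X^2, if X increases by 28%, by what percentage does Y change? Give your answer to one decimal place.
63.8%

For Y = 28X^2:
If X → X(1 + 0.28)
Then Y → Y · (1 + 0.28)^2
     = Y · 1.6384

Percentage change = ((1 + 0.28)^2 − 1) × 100% ≈ 63.8%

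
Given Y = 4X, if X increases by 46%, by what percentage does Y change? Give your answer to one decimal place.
46.0%

For Y = 4X:
If X → X(1 + 0.46)
Then Y → Y · (1 + 0.46)^1
     = Y · 1.4600

Percentage change = ((1 + 0.46)^1 − 1) × 100% = 46.0%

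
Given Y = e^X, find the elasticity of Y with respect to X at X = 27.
Elasticity = 27

Elasticity = (dY/dX) · (X/Y)

dY/dX = e^X
At X = 27: dY/dX = e^27, Y = e^27

Elasticity = (e^27) · (27 / (e^27)) = 27

Interpretation: for a small percentage change in X, the percentage change in Y is approximately 27.00 times as large.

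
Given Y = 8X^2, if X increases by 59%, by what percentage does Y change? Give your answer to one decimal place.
152.8%

For Y = 8X^2:
If X → X(1 + 0.59)
Then Y → Y · (1 + 0.59)^2
     = Y · 2.5281

Percentage change = ((1 + 0.59)^2 − 1) × 100% ≈ 152.8%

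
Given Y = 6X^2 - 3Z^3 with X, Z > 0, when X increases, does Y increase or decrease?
Y increases

Taking the partial derivative:
∂Y/∂X = 12X

∂Y/∂X = 12X > 0 (assuming positive values)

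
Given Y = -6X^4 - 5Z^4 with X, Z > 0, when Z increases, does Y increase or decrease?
Y decreases

Taking the partial derivative:
∂Y/∂Z = -20Z^3

∂Y/∂Z = -20Z^3 < 0 (assuming positive values)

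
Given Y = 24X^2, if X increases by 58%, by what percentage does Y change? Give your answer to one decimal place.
149.6%

For Y = 24X^2:
If X → X(1 + 0.58)
Then Y → Y · (1 + 0.58)^2
     = Y · 2.4964

Percentage change = ((1 + 0.58)^2 − 1) × 100% ≈ 149.6%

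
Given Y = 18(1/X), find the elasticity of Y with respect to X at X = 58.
Elasticity = -1

Elasticity = (dY/dX) · (X/Y)

dY/dX = -18/X²
At X = 58: dY/dX = -9/1682, Y = 9/29

Elasticity = (-9/1682) · (58 / (9/29)) = -1

Interpretation: for a small percentage change in X, the percentage change in Y is approximately -1.00 times as large.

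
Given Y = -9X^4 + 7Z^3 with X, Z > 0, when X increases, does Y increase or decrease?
Y decreases

Taking the partial derivative:
∂Y/∂X = -36X^3

∂Y/∂X = -36X^3 < 0 (assuming positive values)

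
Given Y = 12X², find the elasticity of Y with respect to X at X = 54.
Elasticity = 2

Elasticity = (dY/dX) · (X/Y)

dY/dX = 24·X
At X = 54: dY/dX = 1296, Y = 34992

Elasticity = 1296 · (54 / 34992) = 2

Interpretation: for a small percentage change in X, the percentage change in Y is approximately 2.00 times as large.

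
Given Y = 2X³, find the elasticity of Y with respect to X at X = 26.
Elasticity = 3

Elasticity = (dY/dX) · (X/Y)

dY/dX = 6·X²
At X = 26: dY/dX = 4056, Y = 35152

Elasticity = 4056 · (26 / 35152) = 3

Interpretation: for a small percentage change in X, the percentage change in Y is approximately 3.00 times as large.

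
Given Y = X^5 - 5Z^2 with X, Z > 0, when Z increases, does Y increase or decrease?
Y decreases

Taking the partial derivative:
∂Y/∂Z = -10Z

∂Y/∂Z = -10Z < 0 (assuming positive values)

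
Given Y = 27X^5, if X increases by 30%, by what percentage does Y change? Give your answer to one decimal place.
271.3%

For Y = 27X^5:
If X → X(1 + 0.3)
Then Y → Y · (1 + 0.3)^5
     ≈ Y · 3.7129

Percentage change = ((1 + 0.3)^5 − 1) × 100% ≈ 271.3%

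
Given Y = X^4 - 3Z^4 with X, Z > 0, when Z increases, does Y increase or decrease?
Y decreases

Taking the partial derivative:
∂Y/∂Z = -12Z^3

∂Y/∂Z = -12Z^3 < 0 (assuming positive values)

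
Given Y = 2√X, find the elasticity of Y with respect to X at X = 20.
Elasticity = 1/2

Elasticity = (dY/dX) · (X/Y)

dY/dX = 1/√X
At X = 20: dY/dX = √5/10, Y = 4·√5

Elasticity = (√5/10) · (20 / (4·√5)) = 1/2

Interpretation: for a small percentage change in X, the percentage change in Y is approximately 0.50 times as large.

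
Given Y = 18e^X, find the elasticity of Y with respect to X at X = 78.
Elasticity = 78

Elasticity = (dY/dX) · (X/Y)

dY/dX = 18·e^X
At X = 78: dY/dX = 18·e^78, Y = 18·e^78

Elasticity = (18·e^78) · (78 / (18·e^78)) = 78

Interpretation: for a small percentage change in X, the percentage change in Y is approximately 78.00 times as large.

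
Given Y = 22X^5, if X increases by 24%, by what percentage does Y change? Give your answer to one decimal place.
193.2%

For Y = 22X^5:
If X → X(1 + 0.24)
Then Y → Y · (1 + 0.24)^5
     ≈ Y · 2.9316

Percentage change = ((1 + 0.24)^5 − 1) × 100% ≈ 193.2%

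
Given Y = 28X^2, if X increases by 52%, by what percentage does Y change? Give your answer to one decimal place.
131.0%

For Y = 28X^2:
If X → X(1 + 0.52)
Then Y → Y · (1 + 0.52)^2
     = Y · 2.3104

Percentage change = ((1 + 0.52)^2 − 1) × 100% ≈ 131.0%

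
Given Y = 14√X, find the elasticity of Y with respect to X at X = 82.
Elasticity = 1/2

Elasticity = (dY/dX) · (X/Y)

dY/dX = 7/√X
At X = 82: dY/dX = 7·√82/82, Y = 14·√82

Elasticity = (7·√82/82) · (82 / (14·√82)) = 1/2

Interpretation: for a small percentage change in X, the percentage change in Y is approximately 0.50 times as large.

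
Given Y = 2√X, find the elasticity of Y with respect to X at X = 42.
Elasticity = 1/2

Elasticity = (dY/dX) · (X/Y)

dY/dX = 1/√X
At X = 42: dY/dX = √42/42, Y = 2·√42

Elasticity = (√42/42) · (42 / (2·√42)) = 1/2

Interpretation: for a small percentage change in X, the percentage change in Y is approximately 0.50 times as large.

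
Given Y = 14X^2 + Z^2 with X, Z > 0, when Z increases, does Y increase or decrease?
Y increases

Taking the partial derivative:
∂Y/∂Z = 2Z

∂Y/∂Z = 2Z > 0 (assuming positive values)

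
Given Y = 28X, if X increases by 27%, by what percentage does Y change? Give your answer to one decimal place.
27.0%

For Y = 28X:
If X → X(1 + 0.27)
Then Y → Y · (1 + 0.27)^1
     = Y · 1.2700

Percentage change = ((1 + 0.27)^1 − 1) × 100% = 27.0%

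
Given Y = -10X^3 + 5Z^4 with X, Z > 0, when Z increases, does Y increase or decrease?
Y increases

Taking the partial derivative:
∂Y/∂Z = 20Z^3

∂Y/∂Z = 20Z^3 > 0 (assuming positive values)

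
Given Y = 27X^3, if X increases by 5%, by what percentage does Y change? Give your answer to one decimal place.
15.8%

For Y = 27X^3:
If X → X(1 + 0.05)
Then Y → Y · (1 + 0.05)^3
     ≈ Y · 1.1576

Percentage change = ((1 + 0.05)^3 − 1) × 100% ≈ 15.8%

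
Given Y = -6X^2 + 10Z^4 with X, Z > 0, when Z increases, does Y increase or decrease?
Y increases

Taking the partial derivative:
∂Y/∂Z = 40Z^3

∂Y/∂Z = 40Z^3 > 0 (assuming positive values)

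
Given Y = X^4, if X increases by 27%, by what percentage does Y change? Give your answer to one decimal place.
160.1%

For Y = X^4:
If X → X(1 + 0.27)
Then Y → Y · (1 + 0.27)^4
     ≈ Y · 2.6014

Percentage change = ((1 + 0.27)^4 − 1) × 100% ≈ 160.1%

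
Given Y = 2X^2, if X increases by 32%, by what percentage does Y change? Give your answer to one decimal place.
74.2%

For Y = 2X^2:
If X → X(1 + 0.32)
Then Y → Y · (1 + 0.32)^2
     = Y · 1.7424

Percentage change = ((1 + 0.32)^2 − 1) × 100% ≈ 74.2%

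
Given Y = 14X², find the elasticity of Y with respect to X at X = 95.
Elasticity = 2

Elasticity = (dY/dX) · (X/Y)

dY/dX = 28·X
At X = 95: dY/dX = 2660, Y = 126350

Elasticity = 2660 · (95 / 126350) = 2

Interpretation: for a small percentage change in X, the percentage change in Y is approximately 2.00 times as large.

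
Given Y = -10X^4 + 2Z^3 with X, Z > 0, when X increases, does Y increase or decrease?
Y decreases

Taking the partial derivative:
∂Y/∂X = -40X^3

∂Y/∂X = -40X^3 < 0 (assuming positive values)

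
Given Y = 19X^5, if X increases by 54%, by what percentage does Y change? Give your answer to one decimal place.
766.2%

For Y = 19X^5:
If X → X(1 + 0.54)
Then Y → Y · (1 + 0.54)^5
     ≈ Y · 8.6617

Percentage change = ((1 + 0.54)^5 − 1) × 100% ≈ 766.2%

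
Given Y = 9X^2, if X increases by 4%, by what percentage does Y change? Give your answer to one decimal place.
8.2%

For Y = 9X^2:
If X → X(1 + 0.04)
Then Y → Y · (1 + 0.04)^2
     = Y · 1.0816

Percentage change = ((1 + 0.04)^2 − 1) × 100% ≈ 8.2%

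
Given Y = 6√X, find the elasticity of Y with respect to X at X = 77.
Elasticity = 1/2

Elasticity = (dY/dX) · (X/Y)

dY/dX = 3/√X
At X = 77: dY/dX = 3·√77/77, Y = 6·√77

Elasticity = (3·√77/77) · (77 / (6·√77)) = 1/2

Interpretation: for a small percentage change in X, the percentage change in Y is approximately 0.50 times as large.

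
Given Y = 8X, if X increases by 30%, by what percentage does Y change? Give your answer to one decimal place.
30.0%

For Y = 8X:
If X → X(1 + 0.3)
Then Y → Y · (1 + 0.3)^1
     = Y · 1.3000

Percentage change = ((1 + 0.3)^1 − 1) × 100% = 30.0%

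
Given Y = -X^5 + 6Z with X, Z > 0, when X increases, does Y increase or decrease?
Y decreases

Taking the partial derivative:
∂Y/∂X = -5X^4

∂Y/∂X = -5X^4 < 0 (assuming positive values)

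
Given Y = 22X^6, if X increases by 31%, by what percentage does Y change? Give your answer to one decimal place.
405.4%

For Y = 22X^6:
If X → X(1 + 0.31)
Then Y → Y · (1 + 0.31)^6
     ≈ Y · 5.0539

Percentage change = ((1 + 0.31)^6 − 1) × 100% ≈ 405.4%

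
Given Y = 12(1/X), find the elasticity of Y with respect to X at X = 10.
Elasticity = -1

Elasticity = (dY/dX) · (X/Y)

dY/dX = -12/X²
At X = 10: dY/dX = -3/25, Y = 6/5

Elasticity = (-3/25) · (10 / (6/5)) = -1

Interpretation: for a small percentage change in X, the percentage change in Y is approximately -1.00 times as large.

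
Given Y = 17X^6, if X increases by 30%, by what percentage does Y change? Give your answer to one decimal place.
382.7%

For Y = 17X^6:
If X → X(1 + 0.3)
Then Y → Y · (1 + 0.3)^6
     ≈ Y · 4.8268

Percentage change = ((1 + 0.3)^6 − 1) × 100% ≈ 382.7%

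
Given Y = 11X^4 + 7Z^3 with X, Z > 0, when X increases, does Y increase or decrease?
Y increases

Taking the partial derivative:
∂Y/∂X = 44X^3

∂Y/∂X = 44X^3 > 0 (assuming positive values)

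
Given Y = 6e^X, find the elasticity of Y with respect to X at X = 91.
Elasticity = 91

Elasticity = (dY/dX) · (X/Y)

dY/dX = 6·e^X
At X = 91: dY/dX = 6·e^91, Y = 6·e^91

Elasticity = (6·e^91) · (91 / (6·e^91)) = 91

Interpretation: for a small percentage change in X, the percentage change in Y is approximately 91.00 times as large.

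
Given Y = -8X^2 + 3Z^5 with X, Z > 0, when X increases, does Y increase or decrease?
Y decreases

Taking the partial derivative:
∂Y/∂X = -16X

∂Y/∂X = -16X < 0 (assuming positive values)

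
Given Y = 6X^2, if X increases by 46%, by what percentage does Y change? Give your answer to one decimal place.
113.2%

For Y = 6X^2:
If X → X(1 + 0.46)
Then Y → Y · (1 + 0.46)^2
     = Y · 2.1316

Percentage change = ((1 + 0.46)^2 − 1) × 100% ≈ 113.2%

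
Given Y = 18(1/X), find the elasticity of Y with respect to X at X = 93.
Elasticity = -1

Elasticity = (dY/dX) · (X/Y)

dY/dX = -18/X²
At X = 93: dY/dX = -2/961, Y = 6/31

Elasticity = (-2/961) · (93 / (6/31)) = -1

Interpretation: for a small percentage change in X, the percentage change in Y is approximately -1.00 times as large.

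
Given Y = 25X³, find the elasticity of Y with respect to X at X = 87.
Elasticity = 3

Elasticity = (dY/dX) · (X/Y)

dY/dX = 75·X²
At X = 87: dY/dX = 567675, Y = 16462575

Elasticity = 567675 · (87 / 16462575) = 3

Interpretation: for a small percentage change in X, the percentage change in Y is approximately 3.00 times as large.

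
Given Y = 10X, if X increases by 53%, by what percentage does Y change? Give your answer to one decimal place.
53.0%

For Y = 10X:
If X → X(1 + 0.53)
Then Y → Y · (1 + 0.53)^1
     = Y · 1.5300

Percentage change = ((1 + 0.53)^1 − 1) × 100% = 53.0%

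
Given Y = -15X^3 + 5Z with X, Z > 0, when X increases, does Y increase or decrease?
Y decreases

Taking the partial derivative:
∂Y/∂X = -45X^2

∂Y/∂X = -45X^2 < 0 (assuming positive values)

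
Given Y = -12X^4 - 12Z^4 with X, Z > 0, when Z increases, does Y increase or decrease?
Y decreases

Taking the partial derivative:
∂Y/∂Z = -48Z^3

∂Y/∂Z = -48Z^3 < 0 (assuming positive values)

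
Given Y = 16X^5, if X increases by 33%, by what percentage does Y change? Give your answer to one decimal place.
316.2%

For Y = 16X^5:
If X → X(1 + 0.33)
Then Y → Y · (1 + 0.33)^5
     ≈ Y · 4.1616

Percentage change = ((1 + 0.33)^5 − 1) × 100% ≈ 316.2%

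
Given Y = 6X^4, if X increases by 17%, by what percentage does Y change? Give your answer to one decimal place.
87.4%

For Y = 6X^4:
If X → X(1 + 0.17)
Then Y → Y · (1 + 0.17)^4
     ≈ Y · 1.8739

Percentage change = ((1 + 0.17)^4 − 1) × 100% ≈ 87.4%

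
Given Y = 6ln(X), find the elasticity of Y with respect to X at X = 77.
Elasticity = 1/ln(77) ≈ 0.2302

Elasticity = (dY/dX) · (X/Y)

dY/dX = 6/X
At X = 77: dY/dX = 6/77, Y = 6·ln(77)

Elasticity = (6/77) · (77 / (6·ln(77))) = 1/ln(77) ≈ 0.2302

Interpretation: for a small percentage change in X, the percentage change in Y is approximately 0.23 times as large.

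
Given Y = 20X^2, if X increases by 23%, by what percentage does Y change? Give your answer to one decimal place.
51.3%

For Y = 20X^2:
If X → X(1 + 0.23)
Then Y → Y · (1 + 0.23)^2
     = Y · 1.5129

Percentage change = ((1 + 0.23)^2 − 1) × 100% ≈ 51.3%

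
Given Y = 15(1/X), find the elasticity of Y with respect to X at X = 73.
Elasticity = -1

Elasticity = (dY/dX) · (X/Y)

dY/dX = -15/X²
At X = 73: dY/dX = -15/5329, Y = 15/73

Elasticity = (-15/5329) · (73 / (15/73)) = -1

Interpretation: for a small percentage change in X, the percentage change in Y is approximately -1.00 times as large.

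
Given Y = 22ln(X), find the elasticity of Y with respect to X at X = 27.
Elasticity = 1/ln(27) ≈ 0.3034

Elasticity = (dY/dX) · (X/Y)

dY/dX = 22/X
At X = 27: dY/dX = 22/27, Y = 22·ln(27)

Elasticity = (22/27) · (27 / (22·ln(27))) = 1/ln(27) ≈ 0.3034

Interpretation: for a small percentage change in X, the percentage change in Y is approximately 0.30 times as large.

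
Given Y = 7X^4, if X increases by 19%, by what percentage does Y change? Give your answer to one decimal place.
100.5%

For Y = 7X^4:
If X → X(1 + 0.19)
Then Y → Y · (1 + 0.19)^4
     ≈ Y · 2.0053

Percentage change = ((1 + 0.19)^4 − 1) × 100% ≈ 100.5%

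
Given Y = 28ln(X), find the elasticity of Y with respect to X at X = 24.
Elasticity = 1/ln(24) ≈ 0.3147

Elasticity = (dY/dX) · (X/Y)

dY/dX = 28/X
At X = 24: dY/dX = 7/6, Y = 28·ln(24)

Elasticity = (7/6) · (24 / (28·ln(24))) = 1/ln(24) ≈ 0.3147

Interpretation: for a small percentage change in X, the percentage change in Y is approximately 0.31 times as large.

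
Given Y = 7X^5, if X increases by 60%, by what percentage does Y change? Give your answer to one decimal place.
948.6%

For Y = 7X^5:
If X → X(1 + 0.6)
Then Y → Y · (1 + 0.6)^5
     ≈ Y · 10.4858

Percentage change = ((1 + 0.6)^5 − 1) × 100% ≈ 948.6%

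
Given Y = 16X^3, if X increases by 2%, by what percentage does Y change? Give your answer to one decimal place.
6.1%

For Y = 16X^3:
If X → X(1 + 0.02)
Then Y → Y · (1 + 0.02)^3
     ≈ Y · 1.0612

Percentage change = ((1 + 0.02)^3 − 1) × 100% ≈ 6.1%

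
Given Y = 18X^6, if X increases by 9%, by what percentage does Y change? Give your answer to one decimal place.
67.7%

For Y = 18X^6:
If X → X(1 + 0.09)
Then Y → Y · (1 + 0.09)^6
     ≈ Y · 1.6771

Percentage change = ((1 + 0.09)^6 − 1) × 100% ≈ 67.7%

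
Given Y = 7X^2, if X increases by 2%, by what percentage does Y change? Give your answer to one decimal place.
4.0%

For Y = 7X^2:
If X → X(1 + 0.02)
Then Y → Y · (1 + 0.02)^2
     = Y · 1.0404

Percentage change = ((1 + 0.02)^2 − 1) × 100% ≈ 4.0%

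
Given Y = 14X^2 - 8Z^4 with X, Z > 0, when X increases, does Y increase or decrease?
Y increases

Taking the partial derivative:
∂Y/∂X = 28X

∂Y/∂X = 28X > 0 (assuming positive values)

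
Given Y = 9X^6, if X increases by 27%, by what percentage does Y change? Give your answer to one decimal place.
319.6%

For Y = 9X^6:
If X → X(1 + 0.27)
Then Y → Y · (1 + 0.27)^6
     ≈ Y · 4.1959

Percentage change = ((1 + 0.27)^6 − 1) × 100% ≈ 319.6%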